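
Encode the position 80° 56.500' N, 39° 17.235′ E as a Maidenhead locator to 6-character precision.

KR90pw

Shift to the Maidenhead origin (180°W, 90°S): lon 219.2873, lat 170.9417.
Field: 219.2873/20 → 10 → K, 170.9417/10 → 17 → R; chars KR.
Square: 19.2873/2 → 9, 0.9417/1 → 0; chars 90.
Subsquare: 1.2873/0.0833333 → 15 → p, 0.9417/0.0416667 → 22 → w; chars pw.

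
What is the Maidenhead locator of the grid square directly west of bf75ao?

BF65xo

Longitude subsquare a = 0; −1 → -1, wraps to 23 = x, carry into square.
Longitude square 7; −1 → 6.
The latitude characters are unchanged.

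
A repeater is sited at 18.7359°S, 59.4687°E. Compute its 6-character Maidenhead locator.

Add 180° to longitude and 90° to latitude: 239.4687, 71.2641.
Field (20°×10°, letters A–R): lon ⌊239.4687/20⌋ = 11 → L; lat ⌊71.2641/10⌋ = 7 → H.
Square (2°×1°, digits 0–9): lon ⌊19.4687/2⌋ = 9; lat ⌊1.2641/1⌋ = 1.
Subsquare (5′×2.5′, letters a–x): lon ⌊1.4687/0.0833333⌋ = 17 → r; lat ⌊0.2641/0.0416667⌋ = 6 → g.

LH91rg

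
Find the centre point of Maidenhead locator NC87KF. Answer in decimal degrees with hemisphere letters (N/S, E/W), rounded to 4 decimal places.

Field N=13, C=2: +13·20° lon, +2·10° lat → SW at lon 80°, lat -70°.
Square 8, 7: +8·2° lon, +7·1° lat → SW at lon 96°, lat -63°.
Subsquare k=10, f=5: +10·0.0833333° lon, +5·0.0416667° lat → SW at lon 96.8333°, lat -62.7917°.
Cell spans 0.0833333° lon × 0.0416667° lat. Centre is SW corner plus half of each.
latitude 62.7708° S, longitude 96.8750° E.

62.7708° S, 96.8750° E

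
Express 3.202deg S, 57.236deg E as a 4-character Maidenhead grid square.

LI86

Add 180° to longitude and 90° to latitude: 237.24, 86.80.
Field: lon ⌊237.24/20⌋ = 11 → L; lat ⌊86.80/10⌋ = 8 → I.
Square: lon ⌊17.24/2⌋ = 8; lat ⌊6.80/1⌋ = 6.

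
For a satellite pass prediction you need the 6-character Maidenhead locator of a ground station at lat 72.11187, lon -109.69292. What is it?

DQ52dc

Offset from 180°W / 90°S: lon 70.3071°, lat 162.1119°.
Field: lon ⌊70.3071/20⌋ = 3 → D; lat ⌊162.1119/10⌋ = 16 → Q.
Square: lon ⌊10.3071/2⌋ = 5; lat ⌊2.1119/1⌋ = 2.
Subsquare: lon ⌊0.3071/0.0833333⌋ = 3 → d; lat ⌊0.1119/0.0416667⌋ = 2 → c.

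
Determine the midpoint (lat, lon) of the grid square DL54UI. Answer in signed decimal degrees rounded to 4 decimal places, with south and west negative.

24.3542, -108.2917

Field D=3, L=11: +3·20° lon, +11·10° lat → SW at lon -120°, lat 20°.
Square 5, 4: +5·2° lon, +4·1° lat → SW at lon -110°, lat 24°.
Subsquare u=20, i=8: +20·0.0833333° lon, +8·0.0416667° lat → SW at lon -108.333°, lat 24.3333°.
Cell spans 0.0833333° lon × 0.0416667° lat. Centre is SW corner plus half of each.
latitude 24.3542, longitude -108.2917.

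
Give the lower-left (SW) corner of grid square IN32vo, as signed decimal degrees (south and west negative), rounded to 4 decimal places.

42.5833, -12.2500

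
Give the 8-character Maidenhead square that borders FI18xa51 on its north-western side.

FI18xa42

Longitude extended square 5; −1 → 4.
Latitude extended square 1; +1 → 2.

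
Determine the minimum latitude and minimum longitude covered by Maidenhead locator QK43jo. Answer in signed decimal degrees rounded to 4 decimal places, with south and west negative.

13.5833, 148.7500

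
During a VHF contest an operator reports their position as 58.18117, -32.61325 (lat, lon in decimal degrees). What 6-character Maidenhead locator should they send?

HO38qe

Add 180° to longitude and 90° to latitude: 147.3868, 148.1812.
Field: 147.3868/20 → 7 → H, 148.1812/10 → 14 → O; chars HO.
Square: 7.3868/2 → 3, 8.1812/1 → 8; chars 38.
Subsquare: 1.3868/0.0833333 → 16 → q, 0.1812/0.0416667 → 4 → e; chars qe.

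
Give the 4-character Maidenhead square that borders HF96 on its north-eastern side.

Longitude square 9; +1 → 10, wraps to 0, carry into field.
Longitude field H = 7; +1 → 8 = I.
Latitude square 6; +1 → 7.

IF07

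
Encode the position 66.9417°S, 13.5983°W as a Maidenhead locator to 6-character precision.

Offset from 180°W / 90°S: lon 166.4017°, lat 23.0583°.
Field: 166.4017/20 → 8 → I, 23.0583/10 → 2 → C; chars IC.
Square: 6.4017/2 → 3, 3.0583/1 → 3; chars 33.
Subsquare: 0.4017/0.0833333 → 4 → e, 0.0583/0.0416667 → 1 → b; chars eb.

IC33eb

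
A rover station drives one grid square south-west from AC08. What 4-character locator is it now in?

Longitude square 0; −1 → -1, wraps to 9, carry into field.
Longitude field A = 0; −1 → -1, wraps to 17 = R, wrapping around the antimeridian.
Latitude square 8; −1 → 7.

RC97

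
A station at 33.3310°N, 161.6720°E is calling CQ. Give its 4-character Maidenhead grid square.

RM03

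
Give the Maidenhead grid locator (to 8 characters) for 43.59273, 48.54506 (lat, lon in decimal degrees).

Add 180° to longitude and 90° to latitude: 228.54506, 133.59273.
Field: lon ⌊228.54506/20⌋ = 11 → L; lat ⌊133.59273/10⌋ = 13 → N.
Square: lon ⌊8.54506/2⌋ = 4; lat ⌊3.59273/1⌋ = 3.
Subsquare: lon ⌊0.54506/0.0833333⌋ = 6 → g; lat ⌊0.59273/0.0416667⌋ = 14 → o.
Extended square: lon ⌊0.04506/0.00833333⌋ = 5; lat ⌊0.00940/0.00416667⌋ = 2.

LN43go52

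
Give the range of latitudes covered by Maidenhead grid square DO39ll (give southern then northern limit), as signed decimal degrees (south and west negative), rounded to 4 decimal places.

59.4583, 59.5000

Field D=3, O=14: +3·20° lon, +14·10° lat → SW at lon -120°, lat 50°.
Square 3, 9: +3·2° lon, +9·1° lat → SW at lon -114°, lat 59°.
Subsquare l=11, l=11: +11·0.0833333° lon, +11·0.0416667° lat → SW at lon -113.083°, lat 59.4583°.
Cell spans 0.0833333° lon × 0.0416667° lat.
south 59.4583, north 59.5000.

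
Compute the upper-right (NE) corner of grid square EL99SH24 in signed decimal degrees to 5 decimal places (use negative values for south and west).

Field E=4, L=11: +4·20° lon, +11·10° lat → SW at lon -100°, lat 20°.
Square 9, 9: +9·2° lon, +9·1° lat → SW at lon -82°, lat 29°.
Subsquare s=18, h=7: +18·0.0833333° lon, +7·0.0416667° lat → SW at lon -80.5°, lat 29.2917°.
Extended square 2, 4: +2·0.00833333° lon, +4·0.00416667° lat → SW at lon -80.4833°, lat 29.3083°.
Cell spans 0.00833333° lon × 0.00416667° lat. NE corner is SW corner plus one full cell.
latitude 29.31250, longitude -80.47500.

29.31250, -80.47500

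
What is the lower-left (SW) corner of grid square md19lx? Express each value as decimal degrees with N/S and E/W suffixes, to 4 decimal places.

Field M=12, D=3: +12·20° lon, +3·10° lat → SW at lon 60°, lat -60°.
Square 1, 9: +1·2° lon, +9·1° lat → SW at lon 62°, lat -51°.
Subsquare l=11, x=23: +11·0.0833333° lon, +23·0.0416667° lat → SW at lon 62.9167°, lat -50.0417°.
latitude 50.0417° S, longitude 62.9167° E.

50.0417° S, 62.9167° E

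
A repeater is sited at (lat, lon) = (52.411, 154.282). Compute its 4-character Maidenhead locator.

Add 180° to longitude and 90° to latitude: 334.28, 142.41.
Field: lon ⌊334.28/20⌋ = 16 → Q; lat ⌊142.41/10⌋ = 14 → O.
Square: lon ⌊14.28/2⌋ = 7; lat ⌊2.41/1⌋ = 2.

QO72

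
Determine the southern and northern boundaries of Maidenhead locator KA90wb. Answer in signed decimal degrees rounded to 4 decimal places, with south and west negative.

-89.9583, -89.9167

Field K=10, A=0: +10·20° lon, +0·10° lat → SW at lon 20°, lat -90°.
Square 9, 0: +9·2° lon, +0·1° lat → SW at lon 38°, lat -90°.
Subsquare w=22, b=1: +22·0.0833333° lon, +1·0.0416667° lat → SW at lon 39.8333°, lat -89.9583°.
Cell spans 0.0833333° lon × 0.0416667° lat.
south -89.9583, north -89.9167.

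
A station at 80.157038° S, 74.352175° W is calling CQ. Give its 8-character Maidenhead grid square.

Offset from 180°W / 90°S: lon 105.64782°, lat 9.84296°.
Field (20°×10°, letters A–R): lon ⌊105.64782/20⌋ = 5 → F; lat ⌊9.84296/10⌋ = 0 → A.
Square (2°×1°, digits 0–9): lon ⌊5.64782/2⌋ = 2; lat ⌊9.84296/1⌋ = 9.
Subsquare (5′×2.5′, letters a–x): lon ⌊1.64782/0.0833333⌋ = 19 → t; lat ⌊0.84296/0.0416667⌋ = 20 → u.
Extended square (30″×15″, digits 0–9): lon ⌊0.06449/0.00833333⌋ = 7; lat ⌊0.00963/0.00416667⌋ = 2.

FA29tu72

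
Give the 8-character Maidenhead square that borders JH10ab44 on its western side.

JH10ab34

Longitude extended square 4; −1 → 3.
The latitude characters are unchanged.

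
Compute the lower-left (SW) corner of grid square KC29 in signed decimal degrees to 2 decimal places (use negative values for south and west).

-61.00, 24.00

Field K=10, C=2: +10·20° lon, +2·10° lat → SW at lon 20°, lat -70°.
Square 2, 9: +2·2° lon, +9·1° lat → SW at lon 24°, lat -61°.
latitude -61.00, longitude 24.00.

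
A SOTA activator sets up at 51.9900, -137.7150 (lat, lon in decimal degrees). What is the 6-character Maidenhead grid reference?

CO11dx

Add 180° to longitude and 90° to latitude: 42.2850, 141.9900.
Field: 42.2850/20 → 2 → C, 141.9900/10 → 14 → O; chars CO.
Square: 2.2850/2 → 1, 1.9900/1 → 1; chars 11.
Subsquare: 0.2850/0.0833333 → 3 → d, 0.9900/0.0416667 → 23 → x; chars dx.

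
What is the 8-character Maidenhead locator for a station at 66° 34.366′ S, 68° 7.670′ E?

MC43bk52

Add 180° to longitude and 90° to latitude: 248.12783, 23.42723.
Field: 248.12783/20 → 12 → M, 23.42723/10 → 2 → C; chars MC.
Square: 8.12783/2 → 4, 3.42723/1 → 3; chars 43.
Subsquare: 0.12783/0.0833333 → 1 → b, 0.42723/0.0416667 → 10 → k; chars bk.
Extended square: 0.04450/0.00833333 → 5, 0.01057/0.00416667 → 2; chars 52.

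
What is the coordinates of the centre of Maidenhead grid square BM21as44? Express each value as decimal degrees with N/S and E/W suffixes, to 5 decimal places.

31.76875° N, 155.96250° W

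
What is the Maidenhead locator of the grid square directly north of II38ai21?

II38ai22

Latitude extended square 1; +1 → 2.
The longitude characters are unchanged.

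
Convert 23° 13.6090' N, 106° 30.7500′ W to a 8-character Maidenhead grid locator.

Shift to the Maidenhead origin (180°W, 90°S): lon 73.48750, lat 113.22682.
Field (20°×10°, letters A–R): lon ⌊73.48750/20⌋ = 3 → D; lat ⌊113.22682/10⌋ = 11 → L.
Square (2°×1°, digits 0–9): lon ⌊13.48750/2⌋ = 6; lat ⌊3.22682/1⌋ = 3.
Subsquare (5′×2.5′, letters a–x): lon ⌊1.48750/0.0833333⌋ = 17 → r; lat ⌊0.22682/0.0416667⌋ = 5 → f.
Extended square (30″×15″, digits 0–9): lon ⌊0.07083/0.00833333⌋ = 8; lat ⌊0.01848/0.00416667⌋ = 4.

DL63rf84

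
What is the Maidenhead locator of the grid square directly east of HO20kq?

Longitude subsquare k = 10; +1 → 11 = l.
The latitude characters are unchanged.

HO20lq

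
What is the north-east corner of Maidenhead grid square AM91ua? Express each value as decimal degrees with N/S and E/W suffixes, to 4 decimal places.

Field A=0, M=12: +0·20° lon, +12·10° lat → SW at lon -180°, lat 30°.
Square 9, 1: +9·2° lon, +1·1° lat → SW at lon -162°, lat 31°.
Subsquare u=20, a=0: +20·0.0833333° lon, +0·0.0416667° lat → SW at lon -160.333°, lat 31°.
Cell spans 0.0833333° lon × 0.0416667° lat. NE corner is SW corner plus one full cell.
latitude 31.0417° N, longitude 160.2500° W.

31.0417° N, 160.2500° W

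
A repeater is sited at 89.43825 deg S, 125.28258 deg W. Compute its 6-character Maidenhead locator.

Add 180° to longitude and 90° to latitude: 54.7174, 0.5618.
Field: 54.7174/20 → 2 → C, 0.5618/10 → 0 → A; chars CA.
Square: 14.7174/2 → 7, 0.5618/1 → 0; chars 70.
Subsquare: 0.7174/0.0833333 → 8 → i, 0.5618/0.0416667 → 13 → n; chars in.

CA70in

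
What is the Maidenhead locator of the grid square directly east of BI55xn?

BI65an

Longitude subsquare x = 23; +1 → 24, wraps to 0 = a, carry into square.
Longitude square 5; +1 → 6.
The latitude characters are unchanged.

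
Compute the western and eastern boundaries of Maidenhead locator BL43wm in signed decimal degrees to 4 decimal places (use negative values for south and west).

-150.1667, -150.0833

Field B=1, L=11: +1·20° lon, +11·10° lat → SW at lon -160°, lat 20°.
Square 4, 3: +4·2° lon, +3·1° lat → SW at lon -152°, lat 23°.
Subsquare w=22, m=12: +22·0.0833333° lon, +12·0.0416667° lat → SW at lon -150.167°, lat 23.5°.
Cell spans 0.0833333° lon × 0.0416667° lat.
west -150.1667, east -150.0833.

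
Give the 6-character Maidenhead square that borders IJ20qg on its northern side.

Latitude subsquare g = 6; +1 → 7 = h.
The longitude characters are unchanged.

IJ20qh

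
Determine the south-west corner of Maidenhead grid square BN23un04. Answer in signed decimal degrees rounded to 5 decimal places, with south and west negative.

43.55833, -154.33333

Field B=1, N=13: +1·20° lon, +13·10° lat → SW at lon -160°, lat 40°.
Square 2, 3: +2·2° lon, +3·1° lat → SW at lon -156°, lat 43°.
Subsquare u=20, n=13: +20·0.0833333° lon, +13·0.0416667° lat → SW at lon -154.333°, lat 43.5417°.
Extended square 0, 4: +0·0.00833333° lon, +4·0.00416667° lat → SW at lon -154.333°, lat 43.5583°.
latitude 43.55833, longitude -154.33333.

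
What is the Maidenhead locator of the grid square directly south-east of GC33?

Longitude square 3; +1 → 4.
Latitude square 3; −1 → 2.

GC42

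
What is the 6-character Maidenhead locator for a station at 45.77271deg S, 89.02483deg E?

NE44mf

Offset from 180°W / 90°S: lon 269.0248°, lat 44.2273°.
Field: lon ⌊269.0248/20⌋ = 13 → N; lat ⌊44.2273/10⌋ = 4 → E.
Square: lon ⌊9.0248/2⌋ = 4; lat ⌊4.2273/1⌋ = 4.
Subsquare: lon ⌊1.0248/0.0833333⌋ = 12 → m; lat ⌊0.2273/0.0416667⌋ = 5 → f.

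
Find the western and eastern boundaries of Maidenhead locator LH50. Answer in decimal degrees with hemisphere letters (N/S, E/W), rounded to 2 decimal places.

50.00° E, 52.00° E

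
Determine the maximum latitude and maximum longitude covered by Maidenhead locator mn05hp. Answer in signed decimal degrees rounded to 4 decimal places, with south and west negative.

Field M=12, N=13: +12·20° lon, +13·10° lat → SW at lon 60°, lat 40°.
Square 0, 5: +0·2° lon, +5·1° lat → SW at lon 60°, lat 45°.
Subsquare h=7, p=15: +7·0.0833333° lon, +15·0.0416667° lat → SW at lon 60.5833°, lat 45.625°.
Cell spans 0.0833333° lon × 0.0416667° lat. NE corner is SW corner plus one full cell.
latitude 45.6667, longitude 60.6667.

45.6667, 60.6667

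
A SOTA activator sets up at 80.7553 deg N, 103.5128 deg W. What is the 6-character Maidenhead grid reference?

DR80fs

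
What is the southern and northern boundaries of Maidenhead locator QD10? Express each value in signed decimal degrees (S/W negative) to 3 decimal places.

Field Q=16, D=3: +16·20° lon, +3·10° lat → SW at lon 140°, lat -60°.
Square 1, 0: +1·2° lon, +0·1° lat → SW at lon 142°, lat -60°.
Cell spans 2° lon × 1° lat.
south -60.000, north -59.000.

-60.000, -59.000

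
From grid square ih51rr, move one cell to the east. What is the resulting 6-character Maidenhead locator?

IH51sr

Longitude subsquare r = 17; +1 → 18 = s.
The latitude characters are unchanged.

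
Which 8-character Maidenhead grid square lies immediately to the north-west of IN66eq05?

IN66dq96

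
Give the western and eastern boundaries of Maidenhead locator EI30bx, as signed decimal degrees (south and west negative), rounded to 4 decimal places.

Field E=4, I=8: +4·20° lon, +8·10° lat → SW at lon -100°, lat -10°.
Square 3, 0: +3·2° lon, +0·1° lat → SW at lon -94°, lat -10°.
Subsquare b=1, x=23: +1·0.0833333° lon, +23·0.0416667° lat → SW at lon -93.9167°, lat -9.04167°.
Cell spans 0.0833333° lon × 0.0416667° lat.
west -93.9167, east -93.8333.

-93.9167, -93.8333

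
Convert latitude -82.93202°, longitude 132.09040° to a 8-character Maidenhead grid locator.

Shift to the Maidenhead origin (180°W, 90°S): lon 312.09040, lat 7.06798.
Field (20°×10°, letters A–R): 312.09040/20 → 15 → P, 7.06798/10 → 0 → A; chars PA.
Square (2°×1°, digits 0–9): 12.09040/2 → 6, 7.06798/1 → 7; chars 67.
Subsquare (5′×2.5′, letters a–x): 0.09040/0.0833333 → 1 → b, 0.06798/0.0416667 → 1 → b; chars bb.
Extended square (30″×15″, digits 0–9): 0.00707/0.00833333 → 0, 0.02631/0.00416667 → 6; chars 06.

PA67bb06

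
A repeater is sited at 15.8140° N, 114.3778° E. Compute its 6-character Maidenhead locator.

Add 180° to longitude and 90° to latitude: 294.3778, 105.8140.
Field: 294.3778/20 → 14 → O, 105.8140/10 → 10 → K; chars OK.
Square: 14.3778/2 → 7, 5.8140/1 → 5; chars 75.
Subsquare: 0.3778/0.0833333 → 4 → e, 0.8140/0.0416667 → 19 → t; chars et.

OK75et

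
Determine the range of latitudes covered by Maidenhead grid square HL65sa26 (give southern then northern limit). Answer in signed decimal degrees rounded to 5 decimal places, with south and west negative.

Field H=7, L=11: +7·20° lon, +11·10° lat → SW at lon -40°, lat 20°.
Square 6, 5: +6·2° lon, +5·1° lat → SW at lon -28°, lat 25°.
Subsquare s=18, a=0: +18·0.0833333° lon, +0·0.0416667° lat → SW at lon -26.5°, lat 25°.
Extended square 2, 6: +2·0.00833333° lon, +6·0.00416667° lat → SW at lon -26.4833°, lat 25.025°.
Cell spans 0.00833333° lon × 0.00416667° lat.
south 25.02500, north 25.02917.

25.02500, 25.02917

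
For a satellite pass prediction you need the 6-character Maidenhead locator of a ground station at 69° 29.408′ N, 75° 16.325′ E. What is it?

MP79pl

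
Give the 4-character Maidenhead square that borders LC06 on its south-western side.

KC95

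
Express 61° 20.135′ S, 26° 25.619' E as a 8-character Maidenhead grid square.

Shift to the Maidenhead origin (180°W, 90°S): lon 206.42698, lat 28.66442.
Field: 206.42698/20 → 10 → K, 28.66442/10 → 2 → C; chars KC.
Square: 6.42698/2 → 3, 8.66442/1 → 8; chars 38.
Subsquare: 0.42698/0.0833333 → 5 → f, 0.66442/0.0416667 → 15 → p; chars fp.
Extended square: 0.01032/0.00833333 → 1, 0.03942/0.00416667 → 9; chars 19.

KC38fp19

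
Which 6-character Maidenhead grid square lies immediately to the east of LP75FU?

Longitude subsquare f = 5; +1 → 6 = g.
The latitude characters are unchanged.

LP75gu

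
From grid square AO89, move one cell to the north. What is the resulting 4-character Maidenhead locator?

AP80

Latitude square 9; +1 → 10, wraps to 0, carry into field.
Latitude field O = 14; +1 → 15 = P.
The longitude characters are unchanged.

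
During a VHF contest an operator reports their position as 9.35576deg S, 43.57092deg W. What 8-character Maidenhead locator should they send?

GI80fp14

Shift to the Maidenhead origin (180°W, 90°S): lon 136.42908, lat 80.64424.
Field: 136.42908/20 → 6 → G, 80.64424/10 → 8 → I; chars GI.
Square: 16.42908/2 → 8, 0.64424/1 → 0; chars 80.
Subsquare: 0.42908/0.0833333 → 5 → f, 0.64424/0.0416667 → 15 → p; chars fp.
Extended square: 0.01241/0.00833333 → 1, 0.01924/0.00416667 → 4; chars 14.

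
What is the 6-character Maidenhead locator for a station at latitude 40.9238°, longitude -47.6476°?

GN60ew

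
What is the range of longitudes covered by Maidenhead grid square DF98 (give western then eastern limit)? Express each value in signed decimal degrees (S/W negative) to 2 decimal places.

-102.00, -100.00

Field D=3, F=5: +3·20° lon, +5·10° lat → SW at lon -120°, lat -40°.
Square 9, 8: +9·2° lon, +8·1° lat → SW at lon -102°, lat -32°.
Cell spans 2° lon × 1° lat.
west -102.00, east -100.00.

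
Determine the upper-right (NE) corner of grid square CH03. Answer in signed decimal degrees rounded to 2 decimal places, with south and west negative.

-16.00, -138.00

Field C=2, H=7: +2·20° lon, +7·10° lat → SW at lon -140°, lat -20°.
Square 0, 3: +0·2° lon, +3·1° lat → SW at lon -140°, lat -17°.
Cell spans 2° lon × 1° lat. NE corner is SW corner plus one full cell.
latitude -16.00, longitude -138.00.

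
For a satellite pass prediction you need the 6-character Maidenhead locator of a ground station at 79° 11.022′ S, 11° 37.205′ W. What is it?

IB40et

Add 180° to longitude and 90° to latitude: 168.3799, 10.8163.
Field: lon ⌊168.3799/20⌋ = 8 → I; lat ⌊10.8163/10⌋ = 1 → B.
Square: lon ⌊8.3799/2⌋ = 4; lat ⌊0.8163/1⌋ = 0.
Subsquare: lon ⌊0.3799/0.0833333⌋ = 4 → e; lat ⌊0.8163/0.0416667⌋ = 19 → t.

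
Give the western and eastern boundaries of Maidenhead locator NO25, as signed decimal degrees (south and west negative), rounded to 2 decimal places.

84.00, 86.00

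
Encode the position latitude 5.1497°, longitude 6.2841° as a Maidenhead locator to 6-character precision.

JJ35dd

Offset from 180°W / 90°S: lon 186.2841°, lat 95.1497°.
Field: lon ⌊186.2841/20⌋ = 9 → J; lat ⌊95.1497/10⌋ = 9 → J.
Square: lon ⌊6.2841/2⌋ = 3; lat ⌊5.1497/1⌋ = 5.
Subsquare: lon ⌊0.2841/0.0833333⌋ = 3 → d; lat ⌊0.1497/0.0416667⌋ = 3 → d.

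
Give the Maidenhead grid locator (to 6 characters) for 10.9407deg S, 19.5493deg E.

Add 180° to longitude and 90° to latitude: 199.5493, 79.0593.
Field: 199.5493/20 → 9 → J, 79.0593/10 → 7 → H; chars JH.
Square: 19.5493/2 → 9, 9.0593/1 → 9; chars 99.
Subsquare: 1.5493/0.0833333 → 18 → s, 0.0593/0.0416667 → 1 → b; chars sb.

JH99sb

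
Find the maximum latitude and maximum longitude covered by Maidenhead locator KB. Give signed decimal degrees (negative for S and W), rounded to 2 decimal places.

-70.00, 40.00

Field K=10, B=1: +10·20° lon, +1·10° lat → SW at lon 20°, lat -80°.
Cell spans 20° lon × 10° lat. NE corner is SW corner plus one full cell.
latitude -70.00, longitude 40.00.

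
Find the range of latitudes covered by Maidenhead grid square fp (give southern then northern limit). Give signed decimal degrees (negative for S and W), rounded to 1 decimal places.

Field F=5, P=15: +5·20° lon, +15·10° lat → SW at lon -80°, lat 60°.
Cell spans 20° lon × 10° lat.
south 60.0, north 70.0.

60.0, 70.0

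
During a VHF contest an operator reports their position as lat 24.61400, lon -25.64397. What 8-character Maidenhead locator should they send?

Offset from 180°W / 90°S: lon 154.35603°, lat 114.61400°.
Field: lon ⌊154.35603/20⌋ = 7 → H; lat ⌊114.61400/10⌋ = 11 → L.
Square: lon ⌊14.35603/2⌋ = 7; lat ⌊4.61400/1⌋ = 4.
Subsquare: lon ⌊0.35603/0.0833333⌋ = 4 → e; lat ⌊0.61400/0.0416667⌋ = 14 → o.
Extended square: lon ⌊0.02270/0.00833333⌋ = 2; lat ⌊0.03067/0.00416667⌋ = 7.

HL74eo27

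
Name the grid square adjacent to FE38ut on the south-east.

FE38vs

Longitude subsquare u = 20; +1 → 21 = v.
Latitude subsquare t = 19; −1 → 18 = s.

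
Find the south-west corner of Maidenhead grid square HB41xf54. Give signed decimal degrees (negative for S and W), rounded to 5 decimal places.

-78.77500, -30.04167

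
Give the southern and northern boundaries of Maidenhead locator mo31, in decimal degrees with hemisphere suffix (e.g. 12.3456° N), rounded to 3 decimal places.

Field M=12, O=14: +12·20° lon, +14·10° lat → SW at lon 60°, lat 50°.
Square 3, 1: +3·2° lon, +1·1° lat → SW at lon 66°, lat 51°.
Cell spans 2° lon × 1° lat.
south 51.000° N, north 52.000° N.

51.000° N, 52.000° N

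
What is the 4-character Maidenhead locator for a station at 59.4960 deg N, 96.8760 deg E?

NO89

Shift to the Maidenhead origin (180°W, 90°S): lon 276.88, lat 149.50.
Field: 276.88/20 → 13 → N, 149.50/10 → 14 → O; chars NO.
Square: 16.88/2 → 8, 9.50/1 → 9; chars 89.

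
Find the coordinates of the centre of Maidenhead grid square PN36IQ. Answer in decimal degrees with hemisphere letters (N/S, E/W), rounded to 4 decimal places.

Field P=15, N=13: +15·20° lon, +13·10° lat → SW at lon 120°, lat 40°.
Square 3, 6: +3·2° lon, +6·1° lat → SW at lon 126°, lat 46°.
Subsquare i=8, q=16: +8·0.0833333° lon, +16·0.0416667° lat → SW at lon 126.667°, lat 46.6667°.
Cell spans 0.0833333° lon × 0.0416667° lat. Centre is SW corner plus half of each.
latitude 46.6875° N, longitude 126.7083° E.

46.6875° N, 126.7083° E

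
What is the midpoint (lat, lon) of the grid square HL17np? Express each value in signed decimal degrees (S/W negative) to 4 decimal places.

27.6458, -36.8750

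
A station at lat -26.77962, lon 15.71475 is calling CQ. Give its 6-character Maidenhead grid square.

JG73uf

Offset from 180°W / 90°S: lon 195.7148°, lat 63.2204°.
Field: 195.7148/20 → 9 → J, 63.2204/10 → 6 → G; chars JG.
Square: 15.7148/2 → 7, 3.2204/1 → 3; chars 73.
Subsquare: 1.7148/0.0833333 → 20 → u, 0.2204/0.0416667 → 5 → f; chars uf.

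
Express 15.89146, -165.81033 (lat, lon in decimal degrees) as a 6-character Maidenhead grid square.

AK75cv

Offset from 180°W / 90°S: lon 14.1897°, lat 105.8915°.
Field: 14.1897/20 → 0 → A, 105.8915/10 → 10 → K; chars AK.
Square: 14.1897/2 → 7, 5.8915/1 → 5; chars 75.
Subsquare: 0.1897/0.0833333 → 2 → c, 0.8915/0.0416667 → 21 → v; chars cv.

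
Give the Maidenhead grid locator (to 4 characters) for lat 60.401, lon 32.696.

KP60

Offset from 180°W / 90°S: lon 212.70°, lat 150.40°.
Field: 212.70/20 → 10 → K, 150.40/10 → 15 → P; chars KP.
Square: 12.70/2 → 6, 0.40/1 → 0; chars 60.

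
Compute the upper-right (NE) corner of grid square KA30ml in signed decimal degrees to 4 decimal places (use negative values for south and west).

Field K=10, A=0: +10·20° lon, +0·10° lat → SW at lon 20°, lat -90°.
Square 3, 0: +3·2° lon, +0·1° lat → SW at lon 26°, lat -90°.
Subsquare m=12, l=11: +12·0.0833333° lon, +11·0.0416667° lat → SW at lon 27°, lat -89.5417°.
Cell spans 0.0833333° lon × 0.0416667° lat. NE corner is SW corner plus one full cell.
latitude -89.5000, longitude 27.0833.

-89.5000, 27.0833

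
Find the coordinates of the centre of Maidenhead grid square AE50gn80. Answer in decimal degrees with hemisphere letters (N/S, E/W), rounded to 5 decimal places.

49.45625° S, 169.42917° W

Field A=0, E=4: +0·20° lon, +4·10° lat → SW at lon -180°, lat -50°.
Square 5, 0: +5·2° lon, +0·1° lat → SW at lon -170°, lat -50°.
Subsquare g=6, n=13: +6·0.0833333° lon, +13·0.0416667° lat → SW at lon -169.5°, lat -49.4583°.
Extended square 8, 0: +8·0.00833333° lon, +0·0.00416667° lat → SW at lon -169.433°, lat -49.4583°.
Cell spans 0.00833333° lon × 0.00416667° lat. Centre is SW corner plus half of each.
latitude 49.45625° S, longitude 169.42917° W.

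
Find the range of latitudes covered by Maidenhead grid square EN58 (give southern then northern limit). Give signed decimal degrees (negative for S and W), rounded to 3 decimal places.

48.000, 49.000

Field E=4, N=13: +4·20° lon, +13·10° lat → SW at lon -100°, lat 40°.
Square 5, 8: +5·2° lon, +8·1° lat → SW at lon -90°, lat 48°.
Cell spans 2° lon × 1° lat.
south 48.000, north 49.000.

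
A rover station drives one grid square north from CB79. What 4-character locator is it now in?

Latitude square 9; +1 → 10, wraps to 0, carry into field.
Latitude field B = 1; +1 → 2 = C.
The longitude characters are unchanged.

CC70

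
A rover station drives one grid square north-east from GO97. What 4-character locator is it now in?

Longitude square 9; +1 → 10, wraps to 0, carry into field.
Longitude field G = 6; +1 → 7 = H.
Latitude square 7; +1 → 8.

HO08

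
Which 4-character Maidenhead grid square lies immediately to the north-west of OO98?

Longitude square 9; −1 → 8.
Latitude square 8; +1 → 9.

OO89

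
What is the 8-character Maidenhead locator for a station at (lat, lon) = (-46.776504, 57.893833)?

Add 180° to longitude and 90° to latitude: 237.89383, 43.22350.
Field: lon ⌊237.89383/20⌋ = 11 → L; lat ⌊43.22350/10⌋ = 4 → E.
Square: lon ⌊17.89383/2⌋ = 8; lat ⌊3.22350/1⌋ = 3.
Subsquare: lon ⌊1.89383/0.0833333⌋ = 22 → w; lat ⌊0.22350/0.0416667⌋ = 5 → f.
Extended square: lon ⌊0.06050/0.00833333⌋ = 7; lat ⌊0.01516/0.00416667⌋ = 3.

LE83wf73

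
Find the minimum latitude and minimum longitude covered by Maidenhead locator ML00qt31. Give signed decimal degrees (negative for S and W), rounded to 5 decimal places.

Field M=12, L=11: +12·20° lon, +11·10° lat → SW at lon 60°, lat 20°.
Square 0, 0: +0·2° lon, +0·1° lat → SW at lon 60°, lat 20°.
Subsquare q=16, t=19: +16·0.0833333° lon, +19·0.0416667° lat → SW at lon 61.3333°, lat 20.7917°.
Extended square 3, 1: +3·0.00833333° lon, +1·0.00416667° lat → SW at lon 61.3583°, lat 20.7958°.
latitude 20.79583, longitude 61.35833.

20.79583, 61.35833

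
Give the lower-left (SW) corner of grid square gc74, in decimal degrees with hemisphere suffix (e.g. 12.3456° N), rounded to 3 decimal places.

66.000° S, 46.000° W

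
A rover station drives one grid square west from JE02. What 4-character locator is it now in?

IE92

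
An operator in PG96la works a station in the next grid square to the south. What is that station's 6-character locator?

Latitude subsquare a = 0; −1 → -1, wraps to 23 = x, carry into square.
Latitude square 6; −1 → 5.
The longitude characters are unchanged.

PG95lx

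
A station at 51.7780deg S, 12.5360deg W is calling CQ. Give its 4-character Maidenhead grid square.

ID38

Add 180° to longitude and 90° to latitude: 167.46, 38.22.
Field: lon ⌊167.46/20⌋ = 8 → I; lat ⌊38.22/10⌋ = 3 → D.
Square: lon ⌊7.46/2⌋ = 3; lat ⌊8.22/1⌋ = 8.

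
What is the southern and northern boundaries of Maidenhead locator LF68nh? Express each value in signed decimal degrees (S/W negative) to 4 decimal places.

Field L=11, F=5: +11·20° lon, +5·10° lat → SW at lon 40°, lat -40°.
Square 6, 8: +6·2° lon, +8·1° lat → SW at lon 52°, lat -32°.
Subsquare n=13, h=7: +13·0.0833333° lon, +7·0.0416667° lat → SW at lon 53.0833°, lat -31.7083°.
Cell spans 0.0833333° lon × 0.0416667° lat.
south -31.7083, north -31.6667.

-31.7083, -31.6667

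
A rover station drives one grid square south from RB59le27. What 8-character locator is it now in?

Latitude extended square 7; −1 → 6.
The longitude characters are unchanged.

RB59le26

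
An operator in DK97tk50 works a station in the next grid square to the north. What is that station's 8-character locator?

DK97tk51

Latitude extended square 0; +1 → 1.
The longitude characters are unchanged.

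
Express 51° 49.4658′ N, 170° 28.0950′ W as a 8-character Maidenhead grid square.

AO41st37

Shift to the Maidenhead origin (180°W, 90°S): lon 9.53175, lat 141.82443.
Field: 9.53175/20 → 0 → A, 141.82443/10 → 14 → O; chars AO.
Square: 9.53175/2 → 4, 1.82443/1 → 1; chars 41.
Subsquare: 1.53175/0.0833333 → 18 → s, 0.82443/0.0416667 → 19 → t; chars st.
Extended square: 0.03175/0.00833333 → 3, 0.03276/0.00416667 → 7; chars 37.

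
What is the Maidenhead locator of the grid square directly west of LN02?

Longitude square 0; −1 → -1, wraps to 9, carry into field.
Longitude field L = 11; −1 → 10 = K.
The latitude characters are unchanged.

KN92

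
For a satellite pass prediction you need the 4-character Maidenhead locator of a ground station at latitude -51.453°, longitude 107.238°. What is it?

OD38

Offset from 180°W / 90°S: lon 287.24°, lat 38.55°.
Field: lon ⌊287.24/20⌋ = 14 → O; lat ⌊38.55/10⌋ = 3 → D.
Square: lon ⌊7.24/2⌋ = 3; lat ⌊8.55/1⌋ = 8.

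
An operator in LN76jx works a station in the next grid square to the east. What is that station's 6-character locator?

Longitude subsquare j = 9; +1 → 10 = k.
The latitude characters are unchanged.

LN76kx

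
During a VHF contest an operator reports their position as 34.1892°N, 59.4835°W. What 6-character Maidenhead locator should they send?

Add 180° to longitude and 90° to latitude: 120.5165, 124.1892.
Field: 120.5165/20 → 6 → G, 124.1892/10 → 12 → M; chars GM.
Square: 0.5165/2 → 0, 4.1892/1 → 4; chars 04.
Subsquare: 0.5165/0.0833333 → 6 → g, 0.1892/0.0416667 → 4 → e; chars ge.

GM04ge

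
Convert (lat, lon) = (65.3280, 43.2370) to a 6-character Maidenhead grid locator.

Offset from 180°W / 90°S: lon 223.2370°, lat 155.3280°.
Field: 223.2370/20 → 11 → L, 155.3280/10 → 15 → P; chars LP.
Square: 3.2370/2 → 1, 5.3280/1 → 5; chars 15.
Subsquare: 1.2370/0.0833333 → 14 → o, 0.3280/0.0416667 → 7 → h; chars oh.

LP15oh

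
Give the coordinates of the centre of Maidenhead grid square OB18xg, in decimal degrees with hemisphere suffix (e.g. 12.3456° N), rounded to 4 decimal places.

71.7292° S, 103.9583° E

Field O=14, B=1: +14·20° lon, +1·10° lat → SW at lon 100°, lat -80°.
Square 1, 8: +1·2° lon, +8·1° lat → SW at lon 102°, lat -72°.
Subsquare x=23, g=6: +23·0.0833333° lon, +6·0.0416667° lat → SW at lon 103.917°, lat -71.75°.
Cell spans 0.0833333° lon × 0.0416667° lat. Centre is SW corner plus half of each.
latitude 71.7292° S, longitude 103.9583° E.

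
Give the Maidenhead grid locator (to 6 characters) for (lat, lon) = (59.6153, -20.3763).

HO99to

Add 180° to longitude and 90° to latitude: 159.6237, 149.6153.
Field: 159.6237/20 → 7 → H, 149.6153/10 → 14 → O; chars HO.
Square: 19.6237/2 → 9, 9.6153/1 → 9; chars 99.
Subsquare: 1.6237/0.0833333 → 19 → t, 0.6153/0.0416667 → 14 → o; chars to.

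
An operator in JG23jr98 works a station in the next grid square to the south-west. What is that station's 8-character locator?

Longitude extended square 9; −1 → 8.
Latitude extended square 8; −1 → 7.

JG23jr87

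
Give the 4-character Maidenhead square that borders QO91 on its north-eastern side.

RO02

Longitude square 9; +1 → 10, wraps to 0, carry into field.
Longitude field Q = 16; +1 → 17 = R.
Latitude square 1; +1 → 2.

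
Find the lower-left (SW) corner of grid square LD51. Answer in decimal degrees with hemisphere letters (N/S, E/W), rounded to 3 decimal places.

59.000° S, 50.000° E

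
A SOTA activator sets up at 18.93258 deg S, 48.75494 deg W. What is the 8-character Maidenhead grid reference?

Add 180° to longitude and 90° to latitude: 131.24506, 71.06742.
Field: lon ⌊131.24506/20⌋ = 6 → G; lat ⌊71.06742/10⌋ = 7 → H.
Square: lon ⌊11.24506/2⌋ = 5; lat ⌊1.06742/1⌋ = 1.
Subsquare: lon ⌊1.24506/0.0833333⌋ = 14 → o; lat ⌊0.06742/0.0416667⌋ = 1 → b.
Extended square: lon ⌊0.07839/0.00833333⌋ = 9; lat ⌊0.02575/0.00416667⌋ = 6.

GH51ob96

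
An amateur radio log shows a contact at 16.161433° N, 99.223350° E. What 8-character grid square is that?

NK96od68

Shift to the Maidenhead origin (180°W, 90°S): lon 279.22335, lat 106.16143.
Field: lon ⌊279.22335/20⌋ = 13 → N; lat ⌊106.16143/10⌋ = 10 → K.
Square: lon ⌊19.22335/2⌋ = 9; lat ⌊6.16143/1⌋ = 6.
Subsquare: lon ⌊1.22335/0.0833333⌋ = 14 → o; lat ⌊0.16143/0.0416667⌋ = 3 → d.
Extended square: lon ⌊0.05668/0.00833333⌋ = 6; lat ⌊0.03643/0.00416667⌋ = 8.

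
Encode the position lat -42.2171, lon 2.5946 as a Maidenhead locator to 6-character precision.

JE17hs

Add 180° to longitude and 90° to latitude: 182.5946, 47.7829.
Field: 182.5946/20 → 9 → J, 47.7829/10 → 4 → E; chars JE.
Square: 2.5946/2 → 1, 7.7829/1 → 7; chars 17.
Subsquare: 0.5946/0.0833333 → 7 → h, 0.7829/0.0416667 → 18 → s; chars hs.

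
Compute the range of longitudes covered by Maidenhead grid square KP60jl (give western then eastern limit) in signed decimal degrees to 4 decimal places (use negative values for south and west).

32.7500, 32.8333

Field K=10, P=15: +10·20° lon, +15·10° lat → SW at lon 20°, lat 60°.
Square 6, 0: +6·2° lon, +0·1° lat → SW at lon 32°, lat 60°.
Subsquare j=9, l=11: +9·0.0833333° lon, +11·0.0416667° lat → SW at lon 32.75°, lat 60.4583°.
Cell spans 0.0833333° lon × 0.0416667° lat.
west 32.7500, east 32.8333.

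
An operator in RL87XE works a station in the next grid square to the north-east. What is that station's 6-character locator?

RL97af

Longitude subsquare x = 23; +1 → 24, wraps to 0 = a, carry into square.
Longitude square 8; +1 → 9.
Latitude subsquare e = 4; +1 → 5 = f.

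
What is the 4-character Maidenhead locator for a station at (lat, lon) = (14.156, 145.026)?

QK24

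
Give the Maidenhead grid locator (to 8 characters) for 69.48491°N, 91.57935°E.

NP59sl96

Shift to the Maidenhead origin (180°W, 90°S): lon 271.57935, lat 159.48491.
Field: 271.57935/20 → 13 → N, 159.48491/10 → 15 → P; chars NP.
Square: 11.57935/2 → 5, 9.48491/1 → 9; chars 59.
Subsquare: 1.57935/0.0833333 → 18 → s, 0.48491/0.0416667 → 11 → l; chars sl.
Extended square: 0.07935/0.00833333 → 9, 0.02658/0.00416667 → 6; chars 96.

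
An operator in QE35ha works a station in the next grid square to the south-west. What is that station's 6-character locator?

Longitude subsquare h = 7; −1 → 6 = g.
Latitude subsquare a = 0; −1 → -1, wraps to 23 = x, carry into square.
Latitude square 5; −1 → 4.

QE34gx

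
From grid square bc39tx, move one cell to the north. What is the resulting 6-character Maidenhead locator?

BD30ta

Latitude subsquare x = 23; +1 → 24, wraps to 0 = a, carry into square.
Latitude square 9; +1 → 10, wraps to 0, carry into field.
Latitude field C = 2; +1 → 3 = D.
The longitude characters are unchanged.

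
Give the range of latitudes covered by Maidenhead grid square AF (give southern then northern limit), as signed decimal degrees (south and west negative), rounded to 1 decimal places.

Field A=0, F=5: +0·20° lon, +5·10° lat → SW at lon -180°, lat -40°.
Cell spans 20° lon × 10° lat.
south -40.0, north -30.0.

-40.0, -30.0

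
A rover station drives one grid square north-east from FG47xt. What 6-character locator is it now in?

Longitude subsquare x = 23; +1 → 24, wraps to 0 = a, carry into square.
Longitude square 4; +1 → 5.
Latitude subsquare t = 19; +1 → 20 = u.

FG57au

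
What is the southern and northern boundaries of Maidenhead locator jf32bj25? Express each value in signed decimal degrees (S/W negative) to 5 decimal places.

Field J=9, F=5: +9·20° lon, +5·10° lat → SW at lon 0°, lat -40°.
Square 3, 2: +3·2° lon, +2·1° lat → SW at lon 6°, lat -38°.
Subsquare b=1, j=9: +1·0.0833333° lon, +9·0.0416667° lat → SW at lon 6.08333°, lat -37.625°.
Extended square 2, 5: +2·0.00833333° lon, +5·0.00416667° lat → SW at lon 6.1°, lat -37.6042°.
Cell spans 0.00833333° lon × 0.00416667° lat.
south -37.60417, north -37.60000.

-37.60417, -37.60000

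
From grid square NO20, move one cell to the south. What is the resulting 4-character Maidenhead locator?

Latitude square 0; −1 → -1, wraps to 9, carry into field.
Latitude field O = 14; −1 → 13 = N.
The longitude characters are unchanged.

NN29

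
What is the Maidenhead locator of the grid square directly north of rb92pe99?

Latitude extended square 9; +1 → 10, wraps to 0, carry into subsquare.
Latitude subsquare e = 4; +1 → 5 = f.
The longitude characters are unchanged.

RB92pf90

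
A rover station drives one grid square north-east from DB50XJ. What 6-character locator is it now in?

Longitude subsquare x = 23; +1 → 24, wraps to 0 = a, carry into square.
Longitude square 5; +1 → 6.
Latitude subsquare j = 9; +1 → 10 = k.

DB60ak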